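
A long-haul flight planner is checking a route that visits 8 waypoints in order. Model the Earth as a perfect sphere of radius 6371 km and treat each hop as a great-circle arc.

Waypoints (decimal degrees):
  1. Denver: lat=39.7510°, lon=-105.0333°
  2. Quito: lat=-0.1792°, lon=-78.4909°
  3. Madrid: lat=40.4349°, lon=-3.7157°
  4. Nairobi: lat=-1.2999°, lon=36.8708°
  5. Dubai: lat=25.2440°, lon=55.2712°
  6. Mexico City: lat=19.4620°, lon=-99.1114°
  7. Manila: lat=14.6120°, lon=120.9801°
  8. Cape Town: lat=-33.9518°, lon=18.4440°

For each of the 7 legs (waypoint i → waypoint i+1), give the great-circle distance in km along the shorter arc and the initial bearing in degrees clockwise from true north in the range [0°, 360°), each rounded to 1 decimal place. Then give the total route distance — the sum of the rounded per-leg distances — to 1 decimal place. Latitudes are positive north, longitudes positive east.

Leg 1: dist=5193.0 km, bearing=142.1°
Leg 2: dist=8738.7 km, bearing=48.5°
Leg 3: dist=6196.3 km, bearing=128.1°
Leg 4: dist=3554.5 km, bearing=32.6°
Leg 5: dist=14324.3 km, bearing=328.5°
Leg 6: dist=14218.9 km, bearing=307.9°
Leg 7: dist=12050.0 km, bearing=238.6°
Total: 64275.7 km

Leg 1: φ1=0.6937858, φ2=-0.0031276, Δφ=-0.6969135, Δλ=0.4632523 rad; a=sin²(Δφ/2)+cosφ1·cosφ2·sin²(Δλ/2)=0.1571021988; c=2·atan2(√a, √(1-a))=0.815100021; dist=6371·c=5193.002 ≈ 5193.0 km; running total=5193.0 km
Leg 1 bearing: y=sinΔλ·cosφ2=0.44685777, x=cosφ1·sinφ2-sinφ1·cosφ2·cosΔλ=-0.57445846; θ=atan2(y, x)=142.1215° ≈ 142.1°
Leg 2: φ1=-0.0031276, φ2=0.7057221, Δφ=0.7088498, Δλ=1.3050734 rad; a=sin²(Δφ/2)+cosφ1·cosφ2·sin²(Δλ/2)=0.4010740175; c=2·atan2(√a, √(1-a))=1.371630247; dist=6371·c=8738.656 ≈ 8738.7 km; running total=13931.7 km
Leg 2 bearing: y=sinΔλ·cosφ2=0.73442947, x=cosφ1·sinφ2-sinφ1·cosφ2·cosΔλ=0.64920563; θ=atan2(y, x)=48.5246° ≈ 48.5°
Leg 3: φ1=0.7057221, φ2=-0.0226875, Δφ=-0.7284097, Δλ=0.7083681 rad; a=sin²(Δφ/2)+cosφ1·cosφ2·sin²(Δλ/2)=0.2184156165; c=2·atan2(√a, √(1-a))=0.972580823; dist=6371·c=6196.312 ≈ 6196.3 km; running total=20128.0 km
Leg 3 bearing: y=sinΔλ·cosφ2=0.65042787, x=cosφ1·sinφ2-sinφ1·cosφ2·cosΔλ=-0.50969062; θ=atan2(y, x)=128.0831° ≈ 128.1°
Leg 4: φ1=-0.0226875, φ2=0.4405909, Δφ=0.4632785, Δλ=0.3211476 rad; a=sin²(Δφ/2)+cosφ1·cosφ2·sin²(Δλ/2)=0.0758197539; c=2·atan2(√a, √(1-a))=0.557915566; dist=6371·c=3554.480 ≈ 3554.5 km; running total=23682.5 km
Leg 4 bearing: y=sinΔλ·cosφ2=0.28551049, x=cosφ1·sinφ2-sinφ1·cosφ2·cosΔλ=0.44583432; θ=atan2(y, x)=32.6353° ≈ 32.6°
Leg 5: φ1=0.4405909, φ2=0.3396760, Δφ=-0.1009149, Δλ=-2.6944847 rad; a=sin²(Δφ/2)+cosφ1·cosφ2·sin²(Δλ/2)=0.8134473859; c=2·atan2(√a, √(1-a))=2.248357476; dist=6371·c=14324.285 ≈ 14324.3 km; running total=38006.8 km
Leg 5 bearing: y=sinΔλ·cosφ2=-0.40765573, x=cosφ1·sinφ2-sinφ1·cosφ2·cosΔλ=0.66394258; θ=atan2(y, x)=-31.5496° <0 so +360° → 328.4504° ≈ 328.5°
Leg 6: φ1=0.3396760, φ2=0.2550275, Δφ=-0.0846485, Δλ=3.8413213 rad; a=sin²(Δφ/2)+cosφ1·cosφ2·sin²(Δλ/2)=0.8069619327; c=2·atan2(√a, √(1-a))=2.231818278; dist=6371·c=14218.914 ≈ 14218.9 km; running total=52225.7 km
Leg 6 bearing: y=sinΔλ·cosφ2=-0.62318051, x=cosφ1·sinφ2-sinφ1·cosφ2·cosΔλ=0.48450340; θ=atan2(y, x)=-52.1360° <0 so +360° → 307.8640° ≈ 307.9°
Leg 7: φ1=0.2550275, φ2=-0.5925707, Δφ=-0.8475982, Δλ=-1.7895925 rad; a=sin²(Δφ/2)+cosφ1·cosφ2·sin²(Δλ/2)=0.6575589280; c=2·atan2(√a, √(1-a))=1.891377161; dist=6371·c=12049.964 ≈ 12050.0 km; running total=64275.7 km
Leg 7 bearing: y=sinΔλ·cosφ2=-0.80973177, x=cosφ1·sinφ2-sinφ1·cosφ2·cosΔλ=-0.49501029; θ=atan2(y, x)=-121.4385° <0 so +360° → 238.5615° ≈ 238.6°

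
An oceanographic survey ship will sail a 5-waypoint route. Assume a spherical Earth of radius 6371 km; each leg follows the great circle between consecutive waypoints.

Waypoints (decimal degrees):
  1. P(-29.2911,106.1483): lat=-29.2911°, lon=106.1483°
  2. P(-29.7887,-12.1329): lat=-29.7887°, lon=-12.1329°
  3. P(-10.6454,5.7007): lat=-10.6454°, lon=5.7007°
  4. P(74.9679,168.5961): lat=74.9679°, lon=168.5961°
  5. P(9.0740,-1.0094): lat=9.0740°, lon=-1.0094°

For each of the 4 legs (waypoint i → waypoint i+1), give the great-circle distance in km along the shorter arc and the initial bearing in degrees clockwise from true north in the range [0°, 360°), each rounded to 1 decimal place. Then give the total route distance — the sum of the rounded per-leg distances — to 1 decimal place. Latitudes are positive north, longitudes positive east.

Leg 1: φ1=-0.5112261, φ2=-0.5199109, Δφ=-0.0086848, Δλ=-2.0643964 rad; a=sin²(Δφ/2)+cosφ1·cosφ2·sin²(Δλ/2)=0.5577804131; c=2·atan2(√a, √(1-a))=1.686615917; dist=6371·c=10745.430 ≈ 10745.4 km; running total=10745.4 km
Leg 1 bearing: y=sinΔλ·cosφ2=-0.76426908, x=cosφ1·sinφ2-sinφ1·cosφ2·cosΔλ=-0.63445920; θ=atan2(y, x)=-129.6978° <0 so +360° → 230.3022° ≈ 230.3°
Leg 2: φ1=-0.5199109, φ2=-0.1857973, Δφ=0.3341136, Δλ=0.3112550 rad; a=sin²(Δφ/2)+cosφ1·cosφ2·sin²(Δλ/2)=0.0481409084; c=2·atan2(√a, √(1-a))=0.442420136; dist=6371·c=2818.659 ≈ 2818.7 km; running total=13564.1 km
Leg 2 bearing: y=sinΔλ·cosφ2=0.30098277, x=cosφ1·sinφ2-sinφ1·cosφ2·cosΔλ=0.30447138; θ=atan2(y, x)=44.6699° ≈ 44.7°
Leg 3: φ1=-0.1857973, φ2=1.3084367, Δφ=1.4942340, Δλ=2.8430611 rad; a=sin²(Δφ/2)+cosφ1·cosφ2·sin²(Δλ/2)=0.7110154900; c=2·atan2(√a, √(1-a))=2.006480744; dist=6371·c=12783.289 ≈ 12783.3 km; running total=26347.4 km
Leg 3 bearing: y=sinΔλ·cosφ2=0.07628225, x=cosφ1·sinφ2-sinφ1·cosφ2·cosΔλ=0.90336641; θ=atan2(y, x)=4.8267° ≈ 4.8°
Leg 4: φ1=1.3084367, φ2=0.1583712, Δφ=-1.1500655, Δλ=-2.9601744 rad; a=sin²(Δφ/2)+cosφ1·cosφ2·sin²(Δλ/2)=0.5497990013; c=2·atan2(√a, √(1-a))=1.670559734; dist=6371·c=10643.136 ≈ 10643.1 km; running total=36990.5 km
Leg 4 bearing: y=sinΔλ·cosφ2=-0.17816680, x=cosφ1·sinφ2-sinφ1·cosφ2·cosΔλ=0.97894680; θ=atan2(y, x)=-10.3148° <0 so +360° → 349.6852° ≈ 349.7°

Leg 1: dist=10745.4 km, bearing=230.3°
Leg 2: dist=2818.7 km, bearing=44.7°
Leg 3: dist=12783.3 km, bearing=4.8°
Leg 4: dist=10643.1 km, bearing=349.7°
Total: 36990.5 km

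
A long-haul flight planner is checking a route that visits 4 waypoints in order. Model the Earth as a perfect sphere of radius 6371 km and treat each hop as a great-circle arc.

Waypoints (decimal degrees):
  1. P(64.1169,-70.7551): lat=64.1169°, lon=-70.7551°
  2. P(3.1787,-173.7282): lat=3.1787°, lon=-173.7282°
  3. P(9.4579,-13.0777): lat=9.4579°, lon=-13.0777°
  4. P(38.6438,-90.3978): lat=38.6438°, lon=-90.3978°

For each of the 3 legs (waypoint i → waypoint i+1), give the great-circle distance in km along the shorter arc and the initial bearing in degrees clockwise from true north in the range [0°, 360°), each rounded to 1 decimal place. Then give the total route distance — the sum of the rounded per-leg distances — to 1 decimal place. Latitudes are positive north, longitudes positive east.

Leg 1: φ1=1.1190510, φ2=0.0554788, Δφ=-1.0635722, Δλ=-1.7972196 rad; a=sin²(Δφ/2)+cosφ1·cosφ2·sin²(Δλ/2)=0.5239804655; c=2·atan2(√a, √(1-a))=1.618775664; dist=6371·c=10313.220 ≈ 10313.2 km; running total=10313.2 km
Leg 1 bearing: y=sinΔλ·cosφ2=-0.97297629, x=cosφ1·sinφ2-sinφ1·cosφ2·cosΔλ=0.22586919; θ=atan2(y, x)=-76.9307° <0 so +360° → 283.0693° ≈ 283.1°
Leg 2: φ1=0.0554788, φ2=0.1650715, Δφ=0.1095927, Δλ=2.8038802 rad; a=sin²(Δφ/2)+cosφ1·cosφ2·sin²(Δλ/2)=0.9600729081; c=2·atan2(√a, √(1-a))=2.739249032; dist=6371·c=17451.756 ≈ 17451.8 km; running total=27765.0 km
Leg 2 bearing: y=sinΔλ·cosφ2=0.32682576, x=cosφ1·sinφ2-sinφ1·cosφ2·cosΔλ=0.21567707; θ=atan2(y, x)=56.5786° ≈ 56.6°
Leg 3: φ1=0.1650715, φ2=0.6744615, Δφ=0.5093901, Δλ=-1.3494903 rad; a=sin²(Δφ/2)+cosφ1·cosφ2·sin²(Δλ/2)=0.3641362788; c=2·atan2(√a, √(1-a))=1.295608769; dist=6371·c=8254.323 ≈ 8254.3 km; running total=36019.3 km
Leg 3 bearing: y=sinΔλ·cosφ2=-0.76199493, x=cosφ1·sinφ2-sinφ1·cosφ2·cosΔλ=0.58781624; θ=atan2(y, x)=-52.3528° <0 so +360° → 307.6472° ≈ 307.6°

Leg 1: dist=10313.2 km, bearing=283.1°
Leg 2: dist=17451.8 km, bearing=56.6°
Leg 3: dist=8254.3 km, bearing=307.6°
Total: 36019.3 km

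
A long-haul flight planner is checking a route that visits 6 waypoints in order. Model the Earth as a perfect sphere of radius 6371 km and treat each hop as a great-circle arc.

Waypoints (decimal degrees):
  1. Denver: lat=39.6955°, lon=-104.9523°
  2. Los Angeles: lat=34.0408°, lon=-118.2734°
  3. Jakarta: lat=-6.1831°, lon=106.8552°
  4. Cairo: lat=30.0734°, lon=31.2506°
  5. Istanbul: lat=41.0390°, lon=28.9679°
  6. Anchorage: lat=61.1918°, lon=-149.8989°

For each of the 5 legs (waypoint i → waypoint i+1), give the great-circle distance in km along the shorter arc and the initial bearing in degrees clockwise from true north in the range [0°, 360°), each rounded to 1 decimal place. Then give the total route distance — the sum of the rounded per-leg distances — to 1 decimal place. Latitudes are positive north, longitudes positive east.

Leg 1: dist=1339.5 km, bearing=246.2°
Leg 2: dist=14444.7 km, bearing=293.3°
Leg 3: dist=8984.3 km, bearing=301.9°
Leg 4: dist=1236.5 km, bearing=351.0°
Leg 5: dist=8647.1 km, bearing=359.4°
Total: 34652.1 km

Leg 1: φ1=0.6928172, φ2=0.5941240, Δφ=-0.0986931, Δλ=-0.2324971 rad; a=sin²(Δφ/2)+cosφ1·cosφ2·sin²(Δλ/2)=0.0110106611; c=2·atan2(√a, √(1-a))=0.210250438; dist=6371·c=1339.506 ≈ 1339.5 km; running total=1339.5 km
Leg 1 bearing: y=sinΔλ·cosφ2=-0.19092518, x=cosφ1·sinφ2-sinφ1·cosφ2·cosΔλ=-0.08429283; θ=atan2(y, x)=-113.8213° <0 so +360° → 246.1787° ≈ 246.2°
Leg 2: φ1=0.5941240, φ2=-0.1079155, Δφ=-0.7020395, Δλ=3.9292353 rad; a=sin²(Δφ/2)+cosφ1·cosφ2·sin²(Δλ/2)=0.8207554840; c=2·atan2(√a, √(1-a))=2.267262653; dist=6371·c=14444.730 ≈ 14444.7 km; running total=15784.2 km
Leg 2 bearing: y=sinΔλ·cosφ2=-0.70456947, x=cosφ1·sinφ2-sinφ1·cosφ2·cosΔλ=0.30339007; θ=atan2(y, x)=-66.7031° <0 so +360° → 293.2969° ≈ 293.3°
Leg 3: φ1=-0.1079155, φ2=0.5248798, Δφ=0.6327953, Δλ=-1.3195492 rad; a=sin²(Δφ/2)+cosφ1·cosφ2·sin²(Δλ/2)=0.4200395303; c=2·atan2(√a, √(1-a))=1.410185766; dist=6371·c=8984.294 ≈ 8984.3 km; running total=24768.5 km
Leg 3 bearing: y=sinΔλ·cosφ2=-0.83821380, x=cosφ1·sinφ2-sinφ1·cosφ2·cosΔλ=0.52136640; θ=atan2(y, x)=-58.1185° <0 so +360° → 301.8815° ≈ 301.9°
Leg 4: φ1=0.5248798, φ2=0.7162657, Δφ=0.1913858, Δλ=-0.0398406 rad; a=sin²(Δφ/2)+cosφ1·cosφ2·sin²(Δλ/2)=0.0093881968; c=2·atan2(√a, √(1-a))=0.194089919; dist=6371·c=1236.547 ≈ 1236.5 km; running total=26005.0 km
Leg 4 bearing: y=sinΔλ·cosφ2=-0.03004236, x=cosφ1·sinφ2-sinφ1·cosφ2·cosΔλ=0.19051953; θ=atan2(y, x)=-8.9610° <0 so +360° → 351.0390° ≈ 351.0°
Leg 5: φ1=0.7162657, φ2=1.0679984, Δφ=0.3517327, Δλ=-3.1218146 rad; a=sin²(Δφ/2)+cosφ1·cosφ2·sin²(Δλ/2)=0.3940393635; c=2·atan2(√a, √(1-a))=1.357255859; dist=6371·c=8647.077 ≈ 8647.1 km; running total=34652.1 km
Leg 5 bearing: y=sinΔλ·cosφ2=-0.00953002, x=cosφ1·sinφ2-sinφ1·cosφ2·cosΔλ=0.97724027; θ=atan2(y, x)=-0.5587° <0 so +360° → 359.4413° ≈ 359.4°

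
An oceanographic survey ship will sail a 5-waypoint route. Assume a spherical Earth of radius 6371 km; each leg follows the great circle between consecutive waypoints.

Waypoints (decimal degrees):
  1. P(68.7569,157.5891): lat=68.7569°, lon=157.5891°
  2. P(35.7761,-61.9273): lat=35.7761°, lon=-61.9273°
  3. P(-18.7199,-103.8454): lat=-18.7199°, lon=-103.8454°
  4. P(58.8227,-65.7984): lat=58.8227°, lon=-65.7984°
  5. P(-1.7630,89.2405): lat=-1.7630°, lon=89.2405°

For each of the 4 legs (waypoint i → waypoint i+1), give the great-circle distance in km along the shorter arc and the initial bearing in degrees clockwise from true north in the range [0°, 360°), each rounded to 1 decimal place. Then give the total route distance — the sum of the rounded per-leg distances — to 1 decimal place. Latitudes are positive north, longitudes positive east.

Leg 1: φ1=1.2000343, φ2=0.6244107, Δφ=-0.5756235, Δλ=-3.8312839 rad; a=sin²(Δφ/2)+cosφ1·cosφ2·sin²(Δλ/2)=0.3409380883; c=2·atan2(√a, √(1-a))=1.247046485; dist=6371·c=7944.933 ≈ 7944.9 km; running total=7944.9 km
Leg 1 bearing: y=sinΔλ·cosφ2=0.51623436, x=cosφ1·sinφ2-sinφ1·cosφ2·cosΔλ=0.79517251; θ=atan2(y, x)=32.9921° ≈ 33.0°
Leg 2: φ1=0.6244107, φ2=-0.3267239, Δφ=-0.9511346, Δλ=-0.7316089 rad; a=sin²(Δφ/2)+cosφ1·cosφ2·sin²(Δλ/2)=0.3079352264; c=2·atan2(√a, √(1-a))=1.176531473; dist=6371·c=7495.682 ≈ 7495.7 km; running total=15440.6 km
Leg 2 bearing: y=sinΔλ·cosφ2=-0.63272612, x=cosφ1·sinφ2-sinφ1·cosφ2·cosΔλ=-0.67238542; θ=atan2(y, x)=-136.7405° <0 so +360° → 223.2595° ≈ 223.3°
Leg 3: φ1=-0.3267239, φ2=1.0266498, Δφ=1.3533737, Δλ=0.6640454 rad; a=sin²(Δφ/2)+cosφ1·cosφ2·sin²(Δλ/2)=0.4442363935; c=2·atan2(√a, √(1-a))=1.459036608; dist=6371·c=9295.522 ≈ 9295.5 km; running total=24736.1 km
Leg 3 bearing: y=sinΔλ·cosφ2=0.31905514, x=cosφ1·sinφ2-sinφ1·cosφ2·cosΔλ=0.94115116; θ=atan2(y, x)=18.7269° ≈ 18.7°
Leg 4: φ1=1.0266498, φ2=-0.0307702, Δφ=-1.0574199, Δλ=2.7059393 rad; a=sin²(Δφ/2)+cosφ1·cosφ2·sin²(Δλ/2)=0.7477164281; c=2·atan2(√a, √(1-a))=2.089129399; dist=6371·c=13309.843 ≈ 13309.8 km; running total=38045.9 km
Leg 4 bearing: y=sinΔλ·cosφ2=0.42180308, x=cosφ1·sinφ2-sinφ1·cosφ2·cosΔλ=0.75936055; θ=atan2(y, x)=29.0509° ≈ 29.1°

Leg 1: dist=7944.9 km, bearing=33.0°
Leg 2: dist=7495.7 km, bearing=223.3°
Leg 3: dist=9295.5 km, bearing=18.7°
Leg 4: dist=13309.8 km, bearing=29.1°
Total: 38045.9 km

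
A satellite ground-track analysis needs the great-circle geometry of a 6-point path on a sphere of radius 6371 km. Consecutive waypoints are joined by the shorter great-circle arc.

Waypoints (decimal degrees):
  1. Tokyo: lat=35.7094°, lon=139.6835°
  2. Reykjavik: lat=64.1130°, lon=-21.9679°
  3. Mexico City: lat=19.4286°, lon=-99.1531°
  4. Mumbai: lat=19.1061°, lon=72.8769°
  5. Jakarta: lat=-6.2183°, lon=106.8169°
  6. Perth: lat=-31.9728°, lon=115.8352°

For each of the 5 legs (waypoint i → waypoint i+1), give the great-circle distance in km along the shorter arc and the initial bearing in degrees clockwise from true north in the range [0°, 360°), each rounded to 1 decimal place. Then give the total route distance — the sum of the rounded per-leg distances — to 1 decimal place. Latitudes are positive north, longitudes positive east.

Leg 1: dist=8798.6 km, bearing=352.0°
Leg 2: dist=7451.1 km, bearing=267.3°
Leg 3: dist=15642.9 km, bearing=11.9°
Leg 4: dist=4663.4 km, bearing=123.9°
Leg 5: dist=3013.0 km, bearing=163.0°
Total: 39569.0 km

Leg 1: φ1=0.6232466, φ2=1.1189829, Δφ=0.4957363, Δλ=-2.8213492 rad; a=sin²(Δφ/2)+cosφ1·cosφ2·sin²(Δλ/2)=0.4056907250; c=2·atan2(√a, √(1-a))=1.381041071; dist=6371·c=8798.613 ≈ 8798.6 km; running total=8798.6 km
Leg 1 bearing: y=sinΔλ·cosφ2=-0.13743993, x=cosφ1·sinφ2-sinφ1·cosφ2·cosΔλ=0.97238537; θ=atan2(y, x)=-8.0451° <0 so +360° → 351.9549° ≈ 352.0°
Leg 2: φ1=1.1189829, φ2=0.3390930, Δφ=-0.7798899, Δλ=-1.3471359 rad; a=sin²(Δφ/2)+cosφ1·cosφ2·sin²(Δλ/2)=0.3047110656; c=2·atan2(√a, √(1-a))=1.169537088; dist=6371·c=7451.121 ≈ 7451.1 km; running total=16249.7 km
Leg 2 bearing: y=sinΔλ·cosφ2=-0.91956717, x=cosφ1·sinφ2-sinφ1·cosφ2·cosΔλ=-0.04295521; θ=atan2(y, x)=-92.6745° <0 so +360° → 267.3255° ≈ 267.3°
Leg 3: φ1=0.3390930, φ2=0.3334644, Δφ=-0.0056287, Δλ=3.0024899 rad; a=sin²(Δφ/2)+cosφ1·cosφ2·sin²(Δλ/2)=0.8868118087; c=2·atan2(√a, √(1-a))=2.455336367; dist=6371·c=15642.948 ≈ 15642.9 km; running total=31892.6 km
Leg 3 bearing: y=sinΔλ·cosφ2=0.13101666, x=cosφ1·sinφ2-sinφ1·cosφ2·cosΔλ=0.61995252; θ=atan2(y, x)=11.9329° ≈ 11.9°
Leg 4: φ1=0.3334644, φ2=-0.1085298, Δφ=-0.4419942, Δλ=0.5923647 rad; a=sin²(Δφ/2)+cosφ1·cosφ2·sin²(Δλ/2)=0.1280721114; c=2·atan2(√a, √(1-a))=0.731975157; dist=6371·c=4663.414 ≈ 4663.4 km; running total=36556.0 km
Leg 4 bearing: y=sinΔλ·cosφ2=0.55503948, x=cosφ1·sinφ2-sinφ1·cosφ2·cosΔλ=-0.37230331; θ=atan2(y, x)=123.8525° ≈ 123.9°
Leg 5: φ1=-0.1085298, φ2=-0.5580306, Δφ=-0.4495008, Δλ=0.1573990 rad; a=sin²(Δφ/2)+cosφ1·cosφ2·sin²(Δλ/2)=0.0548802950; c=2·atan2(√a, √(1-a))=0.472925821; dist=6371·c=3013.010 ≈ 3013.0 km; running total=39569.0 km
Leg 5 bearing: y=sinΔλ·cosφ2=0.13297089, x=cosφ1·sinφ2-sinφ1·cosφ2·cosΔλ=-0.43565185; θ=atan2(y, x)=163.0266° ≈ 163.0°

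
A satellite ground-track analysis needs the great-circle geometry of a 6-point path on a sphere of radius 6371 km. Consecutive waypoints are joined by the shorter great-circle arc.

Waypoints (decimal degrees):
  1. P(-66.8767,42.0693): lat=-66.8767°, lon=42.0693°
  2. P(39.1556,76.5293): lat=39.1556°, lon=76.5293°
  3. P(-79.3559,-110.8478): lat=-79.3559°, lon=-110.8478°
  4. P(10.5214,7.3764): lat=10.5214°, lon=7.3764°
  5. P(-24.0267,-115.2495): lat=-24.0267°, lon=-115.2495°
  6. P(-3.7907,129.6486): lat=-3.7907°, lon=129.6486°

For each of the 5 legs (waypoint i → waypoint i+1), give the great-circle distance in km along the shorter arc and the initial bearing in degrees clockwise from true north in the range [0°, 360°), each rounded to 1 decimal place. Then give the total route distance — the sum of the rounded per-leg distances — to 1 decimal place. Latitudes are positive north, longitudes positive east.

Leg 1: dist=12147.5 km, bearing=27.7°
Leg 2: dist=15533.3 km, bearing=177.9°
Leg 3: dist=11718.5 km, bearing=116.0°
Leg 4: dist=13782.9 km, bearing=248.0°
Leg 5: dist=12351.8 km, bearing=255.6°
Total: 65534.0 km

Leg 1: φ1=-1.1672186, φ2=0.6833941, Δφ=1.8506127, Δλ=0.6014405 rad; a=sin²(Δφ/2)+cosφ1·cosφ2·sin²(Δλ/2)=0.6648081159; c=2·atan2(√a, √(1-a))=1.906693388; dist=6371·c=12147.544 ≈ 12147.5 km; running total=12147.5 km
Leg 1 bearing: y=sinΔλ·cosφ2=0.43876442, x=cosφ1·sinφ2-sinφ1·cosφ2·cosΔλ=0.83596586; θ=atan2(y, x)=27.6932° ≈ 27.7°
Leg 2: φ1=0.6833941, φ2=-1.3850217, Δφ=-2.0684159, Δλ=-3.2703473 rad; a=sin²(Δφ/2)+cosφ1·cosφ2·sin²(Δλ/2)=0.8813035408; c=2·atan2(√a, √(1-a))=2.438130275; dist=6371·c=15533.328 ≈ 15533.3 km; running total=27680.8 km
Leg 2 bearing: y=sinΔλ·cosφ2=0.02371635, x=cosφ1·sinφ2-sinφ1·cosφ2·cosΔλ=-0.64642708; θ=atan2(y, x)=177.8989° ≈ 177.9°
Leg 3: φ1=-1.3850217, φ2=0.1836331, Δφ=1.5686548, Δλ=2.0634015 rad; a=sin²(Δφ/2)+cosφ1·cosφ2·sin²(Δλ/2)=0.6326723523; c=2·atan2(√a, √(1-a))=1.839357752; dist=6371·c=11718.548 ≈ 11718.5 km; running total=39399.3 km
Leg 3 bearing: y=sinΔλ·cosφ2=0.86628959, x=cosφ1·sinφ2-sinφ1·cosφ2·cosΔλ=-0.42324289; θ=atan2(y, x)=116.0387° ≈ 116.0°
Leg 4: φ1=0.1836331, φ2=-0.4193450, Δφ=-0.6029781, Δλ=-2.1402257 rad; a=sin²(Δφ/2)+cosφ1·cosφ2·sin²(Δλ/2)=0.7792533554; c=2·atan2(√a, √(1-a))=2.163380805; dist=6371·c=13782.899 ≈ 13782.9 km; running total=53182.2 km
Leg 4 bearing: y=sinΔλ·cosφ2=-0.76923628, x=cosφ1·sinφ2-sinφ1·cosφ2·cosΔλ=-0.31039621; θ=atan2(y, x)=-111.9747° <0 so +360° → 248.0253° ≈ 248.0°
Leg 5: φ1=-0.4193450, φ2=-0.0661602, Δφ=0.3531848, Δλ=4.2742782 rad; a=sin²(Δφ/2)+cosφ1·cosφ2·sin²(Δλ/2)=0.6798532201; c=2·atan2(√a, √(1-a))=1.938749583; dist=6371·c=12351.774 ≈ 12351.8 km; running total=65534.0 km
Leg 5 bearing: y=sinΔλ·cosφ2=-0.90357357, x=cosφ1·sinφ2-sinφ1·cosφ2·cosΔλ=-0.23273607; θ=atan2(y, x)=-104.4439° <0 so +360° → 255.5561° ≈ 255.6°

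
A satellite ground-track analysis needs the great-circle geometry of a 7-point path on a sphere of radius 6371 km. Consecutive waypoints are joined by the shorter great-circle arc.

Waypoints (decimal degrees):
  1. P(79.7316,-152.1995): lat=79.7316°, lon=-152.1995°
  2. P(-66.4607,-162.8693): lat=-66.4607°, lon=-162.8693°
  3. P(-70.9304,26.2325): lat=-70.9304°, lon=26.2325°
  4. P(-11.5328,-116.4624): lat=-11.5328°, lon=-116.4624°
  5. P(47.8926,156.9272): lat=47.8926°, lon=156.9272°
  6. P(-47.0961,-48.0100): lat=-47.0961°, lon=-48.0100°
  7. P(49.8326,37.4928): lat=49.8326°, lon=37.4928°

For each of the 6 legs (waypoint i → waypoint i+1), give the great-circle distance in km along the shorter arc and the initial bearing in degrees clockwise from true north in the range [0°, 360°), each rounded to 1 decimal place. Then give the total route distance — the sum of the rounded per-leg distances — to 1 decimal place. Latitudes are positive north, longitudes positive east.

Leg 1: dist=16270.0 km, bearing=187.7°
Leg 2: dist=4722.4 km, bearing=184.4°
Leg 3: dist=10426.2 km, bearing=216.5°
Leg 4: dist=10706.4 km, bearing=317.7°
Leg 5: dist=18147.6 km, bearing=96.6°
Leg 6: dist=13531.3 km, bearing=49.1°
Total: 73803.9 km

Leg 1: φ1=1.3915789, φ2=-1.1599580, Δφ=-2.5515370, Δλ=-0.1862231 rad; a=sin²(Δφ/2)+cosφ1·cosφ2·sin²(Δλ/2)=0.9160702949; c=2·atan2(√a, √(1-a))=2.553752852; dist=6371·c=16269.959 ≈ 16270.0 km; running total=16270.0 km
Leg 1 bearing: y=sinΔλ·cosφ2=-0.07394430, x=cosφ1·sinφ2-sinφ1·cosφ2·cosΔλ=-0.54961284; θ=atan2(y, x)=-172.3375° <0 so +360° → 187.6625° ≈ 187.7°
Leg 2: φ1=-1.1599580, φ2=-1.2379690, Δφ=-0.0780110, Δλ=3.3004490 rad; a=sin²(Δφ/2)+cosφ1·cosφ2·sin²(Δλ/2)=0.1311825632; c=2·atan2(√a, √(1-a))=0.741235558; dist=6371·c=4722.412 ≈ 4722.4 km; running total=20992.4 km
Leg 2 bearing: y=sinΔλ·cosφ2=-0.05168298, x=cosφ1·sinφ2-sinφ1·cosφ2·cosΔλ=-0.67321888; θ=atan2(y, x)=-175.6100° <0 so +360° → 184.3900° ≈ 184.4°
Leg 3: φ1=-1.2379690, φ2=-0.2012853, Δφ=1.0366837, Δλ=-2.4904958 rad; a=sin²(Δφ/2)+cosφ1·cosφ2·sin²(Δλ/2)=0.5328363054; c=2·atan2(√a, √(1-a))=1.636516236; dist=6371·c=10426.245 ≈ 10426.2 km; running total=31418.6 km
Leg 3 bearing: y=sinΔλ·cosφ2=-0.59382312, x=cosφ1·sinφ2-sinφ1·cosφ2·cosΔλ=-0.80191097; θ=atan2(y, x)=-143.4797° <0 so +360° → 216.5203° ≈ 216.5°
Leg 4: φ1=-0.2012853, φ2=0.8358836, Δφ=1.0371689, Δλ=4.7715487 rad; a=sin²(Δφ/2)+cosφ1·cosφ2·sin²(Δλ/2)=0.5547403683; c=2·atan2(√a, √(1-a))=1.680496958; dist=6371·c=10706.446 ≈ 10706.4 km; running total=42125.0 km
Leg 4 bearing: y=sinΔλ·cosφ2=-0.66934942, x=cosφ1·sinφ2-sinφ1·cosφ2·cosΔλ=0.73483694; θ=atan2(y, x)=-42.3298° <0 so +360° → 317.6702° ≈ 317.7°
Leg 5: φ1=0.8358836, φ2=-0.8219820, Δφ=-1.6578656, Δλ=-3.5768289 rad; a=sin²(Δφ/2)+cosφ1·cosφ2·sin²(Δλ/2)=0.9786733479; c=2·atan2(√a, √(1-a))=2.848471455; dist=6371·c=18147.612 ≈ 18147.6 km; running total=60272.6 km
Leg 5 bearing: y=sinΔλ·cosφ2=0.28702971, x=cosφ1·sinφ2-sinφ1·cosφ2·cosΔλ=-0.03318508; θ=atan2(y, x)=96.5950° ≈ 96.6°
Leg 6: φ1=-0.8219820, φ2=0.8697429, Δφ=1.6917250, Δλ=1.4923054 rad; a=sin²(Δφ/2)+cosφ1·cosφ2·sin²(Δλ/2)=0.7626579429; c=2·atan2(√a, √(1-a))=2.123882631; dist=6371·c=13531.256 ≈ 13531.3 km; running total=73803.9 km
Leg 6 bearing: y=sinΔλ·cosφ2=0.64303708, x=cosφ1·sinφ2-sinφ1·cosφ2·cosΔλ=0.55726702; θ=atan2(y, x)=49.0872° ≈ 49.1°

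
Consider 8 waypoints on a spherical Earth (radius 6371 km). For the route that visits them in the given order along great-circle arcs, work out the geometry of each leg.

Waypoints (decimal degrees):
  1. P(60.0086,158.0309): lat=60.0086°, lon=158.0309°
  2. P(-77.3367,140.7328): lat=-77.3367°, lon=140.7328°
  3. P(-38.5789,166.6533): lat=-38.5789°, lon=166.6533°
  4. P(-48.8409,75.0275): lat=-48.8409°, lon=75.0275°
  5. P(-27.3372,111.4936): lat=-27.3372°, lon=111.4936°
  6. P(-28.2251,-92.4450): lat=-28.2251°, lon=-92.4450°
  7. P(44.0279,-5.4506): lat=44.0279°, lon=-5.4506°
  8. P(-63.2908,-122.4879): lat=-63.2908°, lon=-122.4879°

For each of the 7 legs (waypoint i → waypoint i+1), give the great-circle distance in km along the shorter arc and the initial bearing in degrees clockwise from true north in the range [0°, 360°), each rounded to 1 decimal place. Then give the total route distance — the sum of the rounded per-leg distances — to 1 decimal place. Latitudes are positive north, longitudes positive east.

Leg 1: φ1=1.0473476, φ2=-1.3497800, Δφ=-2.3971277, Δλ=-0.3019088 rad; a=sin²(Δφ/2)+cosφ1·cosφ2·sin²(Δλ/2)=0.8702034349; c=2·atan2(√a, √(1-a))=2.404471801; dist=6371·c=15318.890 ≈ 15318.9 km; running total=15318.9 km
Leg 1 bearing: y=sinΔλ·cosφ2=-0.06518396, x=cosφ1·sinφ2-sinφ1·cosφ2·cosΔλ=-0.66899082; θ=atan2(y, x)=-174.4349° <0 so +360° → 185.5651° ≈ 185.6°
Leg 2: φ1=-1.3497800, φ2=-0.6733288, Δφ=0.6764512, Δλ=0.4523981 rad; a=sin²(Δφ/2)+cosφ1·cosφ2·sin²(Δλ/2)=0.1187204713; c=2·atan2(√a, √(1-a))=0.703536617; dist=6371·c=4482.232 ≈ 4482.2 km; running total=19801.1 km
Leg 2 bearing: y=sinΔλ·cosφ2=0.34172146, x=cosφ1·sinφ2-sinφ1·cosφ2·cosΔλ=0.54929967; θ=atan2(y, x)=31.8859° ≈ 31.9°
Leg 3: φ1=-0.6733288, φ2=-0.8524345, Δφ=-0.1791057, Δλ=-1.5991719 rad; a=sin²(Δφ/2)+cosφ1·cosφ2·sin²(Δλ/2)=0.2725523738; c=2·atan2(√a, √(1-a))=1.098541738; dist=6371·c=6998.809 ≈ 6998.8 km; running total=26799.9 km
Leg 3 bearing: y=sinΔλ·cosφ2=-0.65788724, x=cosφ1·sinφ2-sinφ1·cosφ2·cosΔλ=-0.60021220; θ=atan2(y, x)=-132.3752° <0 so +360° → 227.6248° ≈ 227.6°
Leg 4: φ1=-0.8524345, φ2=-0.4771241, Δφ=0.3753104, Δλ=0.6364535 rad; a=sin²(Δφ/2)+cosφ1·cosφ2·sin²(Δλ/2)=0.0920376834; c=2·atan2(√a, √(1-a))=0.616469658; dist=6371·c=3927.528 ≈ 3927.5 km; running total=30727.4 km
Leg 4 bearing: y=sinΔλ·cosφ2=0.52796995, x=cosφ1·sinφ2-sinφ1·cosφ2·cosΔλ=0.23561563; θ=atan2(y, x)=65.9504° ≈ 66.0°
Leg 5: φ1=-0.4771241, φ2=-0.4926209, Δφ=-0.0154968, Δλ=-3.5594000 rad; a=sin²(Δφ/2)+cosφ1·cosφ2·sin²(Δλ/2)=0.7490915074; c=2·atan2(√a, √(1-a))=2.092298296; dist=6371·c=13330.032 ≈ 13330.0 km; running total=44057.4 km
Leg 5 bearing: y=sinΔλ·cosφ2=0.35751139, x=cosφ1·sinφ2-sinφ1·cosφ2·cosΔλ=-0.78993626; θ=atan2(y, x)=155.6493° ≈ 155.6°
Leg 6: φ1=-0.4926209, φ2=0.7684318, Δφ=1.2610527, Δλ=1.5183387 rad; a=sin²(Δφ/2)+cosφ1·cosφ2·sin²(Δλ/2)=0.6477389829; c=2·atan2(√a, √(1-a))=1.870752111; dist=6371·c=11918.562 ≈ 11918.6 km; running total=55976.0 km
Leg 6 bearing: y=sinΔλ·cosφ2=0.71801241, x=cosφ1·sinφ2-sinφ1·cosφ2·cosΔλ=0.63019914; θ=atan2(y, x)=48.7266° ≈ 48.7°
Leg 7: φ1=0.7684318, φ2=-1.1046328, Δφ=-1.8730647, Δλ=-2.0426862 rad; a=sin²(Δφ/2)+cosφ1·cosφ2·sin²(Δλ/2)=0.8838757465; c=2·atan2(√a, √(1-a))=2.446120870; dist=6371·c=15584.236 ≈ 15584.2 km; running total=71560.2 km
Leg 7 bearing: y=sinΔλ·cosφ2=-0.40034104, x=cosφ1·sinφ2-sinφ1·cosφ2·cosΔλ=-0.50028461; θ=atan2(y, x)=-141.3323° <0 so +360° → 218.6677° ≈ 218.7°

Leg 1: dist=15318.9 km, bearing=185.6°
Leg 2: dist=4482.2 km, bearing=31.9°
Leg 3: dist=6998.8 km, bearing=227.6°
Leg 4: dist=3927.5 km, bearing=66.0°
Leg 5: dist=13330.0 km, bearing=155.6°
Leg 6: dist=11918.6 km, bearing=48.7°
Leg 7: dist=15584.2 km, bearing=218.7°
Total: 71560.2 km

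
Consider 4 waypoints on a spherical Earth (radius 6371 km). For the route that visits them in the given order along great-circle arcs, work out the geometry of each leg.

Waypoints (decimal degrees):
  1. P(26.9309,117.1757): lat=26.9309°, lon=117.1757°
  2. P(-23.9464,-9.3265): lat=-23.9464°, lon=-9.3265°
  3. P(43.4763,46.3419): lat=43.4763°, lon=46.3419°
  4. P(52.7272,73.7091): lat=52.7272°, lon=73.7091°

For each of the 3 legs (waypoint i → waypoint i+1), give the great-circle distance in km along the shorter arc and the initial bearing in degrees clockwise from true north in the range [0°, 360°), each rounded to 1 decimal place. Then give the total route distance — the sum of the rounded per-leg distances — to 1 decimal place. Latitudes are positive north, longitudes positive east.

Leg 1: φ1=0.4700329, φ2=-0.4179435, Δφ=-0.8879764, Δλ=-2.2078799 rad; a=sin²(Δφ/2)+cosφ1·cosφ2·sin²(Δλ/2)=0.8342624840; c=2·atan2(√a, √(1-a))=2.303019944; dist=6371·c=14672.540 ≈ 14672.5 km; running total=14672.5 km
Leg 1 bearing: y=sinΔλ·cosφ2=-0.73464446, x=cosφ1·sinφ2-sinφ1·cosφ2·cosΔλ=-0.11563689; θ=atan2(y, x)=-98.9453° <0 so +360° → 261.0547° ≈ 261.1°
Leg 2: φ1=-0.4179435, φ2=0.7588046, Δφ=1.1767481, Δλ=0.9715969 rad; a=sin²(Δφ/2)+cosφ1·cosφ2·sin²(Δλ/2)=0.4526185855; c=2·atan2(√a, √(1-a))=1.475891093; dist=6371·c=9402.902 ≈ 9402.9 km; running total=24075.4 km
Leg 2 bearing: y=sinΔλ·cosφ2=0.59924007, x=cosφ1·sinφ2-sinφ1·cosφ2·cosΔλ=0.79494109; θ=atan2(y, x)=37.0096° ≈ 37.0°
Leg 3: φ1=0.7588046, φ2=0.9202632, Δφ=0.1614587, Δλ=0.4776477 rad; a=sin²(Δφ/2)+cosφ1·cosφ2·sin²(Δλ/2)=0.0310959338; c=2·atan2(√a, √(1-a))=0.354534667; dist=6371·c=2258.740 ≈ 2258.7 km; running total=26334.1 km
Leg 3 bearing: y=sinΔλ·cosφ2=0.27839407, x=cosφ1·sinφ2-sinφ1·cosφ2·cosΔλ=0.20739491; θ=atan2(y, x)=53.3150° ≈ 53.3°

Leg 1: dist=14672.5 km, bearing=261.1°
Leg 2: dist=9402.9 km, bearing=37.0°
Leg 3: dist=2258.7 km, bearing=53.3°
Total: 26334.1 km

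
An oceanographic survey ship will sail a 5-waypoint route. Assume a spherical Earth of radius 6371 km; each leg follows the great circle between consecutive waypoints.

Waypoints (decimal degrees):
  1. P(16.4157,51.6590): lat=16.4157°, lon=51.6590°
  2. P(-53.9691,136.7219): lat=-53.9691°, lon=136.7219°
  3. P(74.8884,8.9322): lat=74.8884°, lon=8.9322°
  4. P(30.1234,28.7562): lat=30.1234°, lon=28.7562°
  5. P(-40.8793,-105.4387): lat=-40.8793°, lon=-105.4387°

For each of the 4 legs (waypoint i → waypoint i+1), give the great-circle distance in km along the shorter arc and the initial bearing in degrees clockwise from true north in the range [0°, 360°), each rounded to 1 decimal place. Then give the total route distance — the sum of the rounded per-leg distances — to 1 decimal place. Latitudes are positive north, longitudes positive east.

Leg 1: φ1=0.2865080, φ2=-0.9419385, Δφ=-1.2284465, Δλ=1.4846277 rad; a=sin²(Δφ/2)+cosφ1·cosφ2·sin²(Δλ/2)=0.5899910575; c=2·atan2(√a, √(1-a))=1.751764596; dist=6371·c=11160.492 ≈ 11160.5 km; running total=11160.5 km
Leg 1 bearing: y=sinΔλ·cosφ2=0.58603904, x=cosφ1·sinφ2-sinφ1·cosφ2·cosΔλ=-0.79004093; θ=atan2(y, x)=143.4326° ≈ 143.4°
Leg 2: φ1=-0.9419385, φ2=1.3070492, Δφ=2.2489876, Δλ=-2.2303510 rad; a=sin²(Δφ/2)+cosφ1·cosφ2·sin²(Δλ/2)=0.9373510149; c=2·atan2(√a, √(1-a))=2.635617001; dist=6371·c=16791.516 ≈ 16791.5 km; running total=27952.0 km
Leg 2 bearing: y=sinΔλ·cosφ2=-0.20602211, x=cosφ1·sinφ2-sinφ1·cosφ2·cosΔλ=0.43869266; θ=atan2(y, x)=-25.1560° <0 so +360° → 334.8440° ≈ 334.8°
Leg 3: φ1=1.3070492, φ2=0.5257525, Δφ=-0.7812966, Δλ=0.3459941 rad; a=sin²(Δφ/2)+cosφ1·cosφ2·sin²(Δλ/2)=0.1516809296; c=2·atan2(√a, √(1-a))=0.800095581; dist=6371·c=5097.409 ≈ 5097.4 km; running total=33049.4 km
Leg 3 bearing: y=sinΔλ·cosφ2=0.29333105, x=cosφ1·sinφ2-sinφ1·cosφ2·cosΔλ=-0.65471535; θ=atan2(y, x)=155.8663° ≈ 155.9°
Leg 4: φ1=0.5257525, φ2=-0.7134784, Δφ=-1.2392309, Δλ=-2.3421428 rad; a=sin²(Δφ/2)+cosφ1·cosφ2·sin²(Δλ/2)=0.8921711374; c=2·atan2(√a, √(1-a))=2.472431456; dist=6371·c=15751.861 ≈ 15751.9 km; running total=48801.3 km
Leg 4 bearing: y=sinΔλ·cosφ2=-0.54209584, x=cosφ1·sinφ2-sinφ1·cosφ2·cosΔλ=-0.30156144; θ=atan2(y, x)=-119.0867° <0 so +360° → 240.9133° ≈ 240.9°

Leg 1: dist=11160.5 km, bearing=143.4°
Leg 2: dist=16791.5 km, bearing=334.8°
Leg 3: dist=5097.4 km, bearing=155.9°
Leg 4: dist=15751.9 km, bearing=240.9°
Total: 48801.3 km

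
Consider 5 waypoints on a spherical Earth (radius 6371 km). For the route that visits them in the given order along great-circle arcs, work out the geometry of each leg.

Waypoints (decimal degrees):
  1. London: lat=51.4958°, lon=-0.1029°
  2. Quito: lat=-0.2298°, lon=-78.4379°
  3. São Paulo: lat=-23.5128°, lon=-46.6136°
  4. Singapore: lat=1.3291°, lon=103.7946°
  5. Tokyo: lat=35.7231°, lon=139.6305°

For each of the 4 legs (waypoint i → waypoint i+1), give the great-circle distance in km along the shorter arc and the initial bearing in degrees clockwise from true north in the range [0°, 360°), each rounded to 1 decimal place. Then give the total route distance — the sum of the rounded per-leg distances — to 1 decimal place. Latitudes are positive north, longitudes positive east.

Leg 1: φ1=0.8987713, φ2=-0.0040108, Δφ=-0.9027820, Δλ=-1.3672037 rad; a=sin²(Δφ/2)+cosφ1·cosφ2·sin²(Δλ/2)=0.4386312082; c=2·atan2(√a, √(1-a))=1.447748472; dist=6371·c=9223.606 ≈ 9223.6 km; running total=9223.6 km
Leg 1 bearing: y=sinΔλ·cosφ2=-0.97933863, x=cosφ1·sinφ2-sinφ1·cosφ2·cosΔλ=-0.16072131; θ=atan2(y, x)=-99.3199° <0 so +360° → 260.6801° ≈ 260.7°
Leg 2: φ1=-0.0040108, φ2=-0.4103758, Δφ=-0.4063650, Δλ=0.5554388 rad; a=sin²(Δφ/2)+cosφ1·cosφ2·sin²(Δλ/2)=0.1096421182; c=2·atan2(√a, √(1-a))=0.674985898; dist=6371·c=4300.335 ≈ 4300.3 km; running total=13523.9 km
Leg 2 bearing: y=sinΔλ·cosφ2=0.48353365, x=cosφ1·sinφ2-sinφ1·cosφ2·cosΔλ=-0.39582586; θ=atan2(y, x)=129.3041° ≈ 129.3°
Leg 3: φ1=-0.4103758, φ2=0.0231972, Δφ=0.4335729, Δλ=2.6251183 rad; a=sin²(Δφ/2)+cosφ1·cosφ2·sin²(Δλ/2)=0.9032028351; c=2·atan2(√a, √(1-a))=2.508844959; dist=6371·c=15983.851 ≈ 15983.9 km; running total=29507.8 km
Leg 3 bearing: y=sinΔλ·cosφ2=0.49368456, x=cosφ1·sinφ2-sinφ1·cosφ2·cosΔλ=-0.32555406; θ=atan2(y, x)=123.4024° ≈ 123.4°
Leg 4: φ1=0.0231972, φ2=0.6234857, Δφ=0.6002885, Δλ=0.6254544 rad; a=sin²(Δφ/2)+cosφ1·cosφ2·sin²(Δλ/2)=0.1642355897; c=2·atan2(√a, √(1-a))=0.834526218; dist=6371·c=5316.767 ≈ 5316.8 km; running total=34824.6 km
Leg 4 bearing: y=sinΔλ·cosφ2=0.47530931, x=cosφ1·sinφ2-sinφ1·cosφ2·cosΔλ=0.56844534; θ=atan2(y, x)=39.9009° ≈ 39.9°

Leg 1: dist=9223.6 km, bearing=260.7°
Leg 2: dist=4300.3 km, bearing=129.3°
Leg 3: dist=15983.9 km, bearing=123.4°
Leg 4: dist=5316.8 km, bearing=39.9°
Total: 34824.6 km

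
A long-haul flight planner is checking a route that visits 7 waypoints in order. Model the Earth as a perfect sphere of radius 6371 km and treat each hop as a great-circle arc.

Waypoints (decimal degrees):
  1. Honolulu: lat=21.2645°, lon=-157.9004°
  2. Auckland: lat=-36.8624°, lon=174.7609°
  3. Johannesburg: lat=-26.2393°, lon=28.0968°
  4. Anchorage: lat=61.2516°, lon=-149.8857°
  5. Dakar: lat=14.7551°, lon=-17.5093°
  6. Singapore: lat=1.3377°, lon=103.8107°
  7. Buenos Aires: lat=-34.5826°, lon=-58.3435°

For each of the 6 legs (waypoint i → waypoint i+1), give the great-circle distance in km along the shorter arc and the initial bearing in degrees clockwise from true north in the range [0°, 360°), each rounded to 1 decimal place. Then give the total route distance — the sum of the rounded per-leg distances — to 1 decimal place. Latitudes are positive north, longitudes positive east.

Leg 1: φ1=0.3711355, φ2=-0.6433703, Δφ=-1.0145058, Δλ=5.8060350 rad; a=sin²(Δφ/2)+cosφ1·cosφ2·sin²(Δλ/2)=0.2776195548; c=2·atan2(√a, √(1-a))=1.109889052; dist=6371·c=7071.103 ≈ 7071.1 km; running total=7071.1 km
Leg 1 bearing: y=sinΔλ·cosφ2=-0.36743578, x=cosφ1·sinφ2-sinφ1·cosφ2·cosΔλ=-0.81681007; θ=atan2(y, x)=-155.7798° <0 so +360° → 204.2202° ≈ 204.2°
Leg 2: φ1=-0.6433703, φ2=-0.4579622, Δφ=0.1854081, Δλ=-2.5597714 rad; a=sin²(Δφ/2)+cosφ1·cosφ2·sin²(Δλ/2)=0.6671654658; c=2·atan2(√a, √(1-a))=1.911691547; dist=6371·c=12179.387 ≈ 12179.4 km; running total=19250.5 km
Leg 2 bearing: y=sinΔλ·cosφ2=-0.49291857, x=cosφ1·sinφ2-sinφ1·cosφ2·cosΔλ=-0.80327711; θ=atan2(y, x)=-148.4653° <0 so +360° → 211.5347° ≈ 211.5°
Leg 3: φ1=-0.4579622, φ2=1.0690421, Δφ=1.5270043, Δλ=-3.1063806 rad; a=sin²(Δφ/2)+cosφ1·cosφ2·sin²(Δλ/2)=0.9093807373; c=2·atan2(√a, √(1-a))=2.530046809; dist=6371·c=16118.928 ≈ 16118.9 km; running total=35369.4 km
Leg 3 bearing: y=sinΔλ·cosφ2=-0.01693222, x=cosφ1·sinφ2-sinφ1·cosφ2·cosΔλ=0.57388409; θ=atan2(y, x)=-1.6900° <0 so +360° → 358.3100° ≈ 358.3°
Leg 4: φ1=1.0690421, φ2=0.2575251, Δφ=-0.8115170, Δλ=2.3104040 rad; a=sin²(Δφ/2)+cosφ1·cosφ2·sin²(Δλ/2)=0.5450918916; c=2·atan2(√a, √(1-a))=1.661102806; dist=6371·c=10582.886 ≈ 10582.9 km; running total=45952.3 km
Leg 4 bearing: y=sinΔλ·cosφ2=0.71437202, x=cosφ1·sinφ2-sinφ1·cosφ2·cosΔλ=0.69393047; θ=atan2(y, x)=45.8316° ≈ 45.8°
Leg 5: φ1=0.2575251, φ2=0.0233473, Δφ=-0.2341778, Δλ=2.1174334 rad; a=sin²(Δφ/2)+cosφ1·cosφ2·sin²(Δλ/2)=0.7482963707; c=2·atan2(√a, √(1-a))=2.090465187; dist=6371·c=13318.354 ≈ 13318.4 km; running total=59270.7 km
Leg 5 bearing: y=sinΔλ·cosφ2=0.85404461, x=cosφ1·sinφ2-sinφ1·cosφ2·cosΔλ=0.15493047; θ=atan2(y, x)=79.7179° ≈ 79.7°
Leg 6: φ1=0.0233473, φ2=-0.6035802, Δφ=-0.6269275, Δλ=-2.8301247 rad; a=sin²(Δφ/2)+cosφ1·cosφ2·sin²(Δλ/2)=0.8983660136; c=2·atan2(√a, √(1-a))=2.492664532; dist=6371·c=15880.766 ≈ 15880.8 km; running total=75151.5 km
Leg 6 bearing: y=sinΔλ·cosφ2=-0.25230816, x=cosφ1·sinφ2-sinφ1·cosφ2·cosΔλ=-0.54914358; θ=atan2(y, x)=-155.3232° <0 so +360° → 204.6768° ≈ 204.7°

Leg 1: dist=7071.1 km, bearing=204.2°
Leg 2: dist=12179.4 km, bearing=211.5°
Leg 3: dist=16118.9 km, bearing=358.3°
Leg 4: dist=10582.9 km, bearing=45.8°
Leg 5: dist=13318.4 km, bearing=79.7°
Leg 6: dist=15880.8 km, bearing=204.7°
Total: 75151.5 km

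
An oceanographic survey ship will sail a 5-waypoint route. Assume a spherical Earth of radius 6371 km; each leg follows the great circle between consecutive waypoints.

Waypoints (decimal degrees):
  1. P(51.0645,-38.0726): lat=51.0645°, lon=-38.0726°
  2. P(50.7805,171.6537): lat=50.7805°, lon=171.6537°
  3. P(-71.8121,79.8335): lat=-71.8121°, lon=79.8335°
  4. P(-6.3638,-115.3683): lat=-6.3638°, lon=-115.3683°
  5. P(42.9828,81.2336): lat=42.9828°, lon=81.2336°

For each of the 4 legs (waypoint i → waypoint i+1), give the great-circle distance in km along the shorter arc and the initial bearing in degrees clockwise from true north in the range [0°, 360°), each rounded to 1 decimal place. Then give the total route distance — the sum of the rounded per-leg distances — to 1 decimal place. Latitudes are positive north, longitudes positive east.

Leg 1: φ1=0.8912437, φ2=0.8862869, Δφ=-0.0049567, Δλ=3.6604145 rad; a=sin²(Δφ/2)+cosφ1·cosφ2·sin²(Δλ/2)=0.3712220151; c=2·atan2(√a, √(1-a))=1.310304342; dist=6371·c=8347.949 ≈ 8347.9 km; running total=8347.9 km
Leg 1 bearing: y=sinΔλ·cosφ2=-0.31352713, x=cosφ1·sinφ2-sinφ1·cosφ2·cosΔλ=0.91398340; θ=atan2(y, x)=-18.9337° <0 so +360° → 341.0663° ≈ 341.1°
Leg 2: φ1=0.8862869, φ2=-1.2533576, Δφ=-2.1396445, Δλ=-1.6025648 rad; a=sin²(Δφ/2)+cosφ1·cosφ2·sin²(Δλ/2)=0.8711455444; c=2·atan2(√a, √(1-a))=2.407279381; dist=6371·c=15336.777 ≈ 15336.8 km; running total=23684.7 km
Leg 2 bearing: y=sinΔλ·cosφ2=-0.31197680, x=cosφ1·sinφ2-sinφ1·cosφ2·cosΔλ=-0.59302143; θ=atan2(y, x)=-152.2520° <0 so +360° → 207.7480° ≈ 207.7°
Leg 3: φ1=-1.2533576, φ2=-0.1110693, Δφ=1.1422883, Δλ=-3.4069141 rad; a=sin²(Δφ/2)+cosφ1·cosφ2·sin²(Δλ/2)=0.5970264734; c=2·atan2(√a, √(1-a))=1.766088280; dist=6371·c=11251.748 ≈ 11251.7 km; running total=34936.4 km
Leg 3 bearing: y=sinΔλ·cosφ2=0.26060374, x=cosφ1·sinφ2-sinφ1·cosφ2·cosΔλ=-0.94574264; θ=atan2(y, x)=164.5942° ≈ 164.6°
Leg 4: φ1=-0.1110693, φ2=0.7501914, Δφ=0.8612606, Δλ=3.4313505 rad; a=sin²(Δφ/2)+cosφ1·cosφ2·sin²(Δλ/2)=0.8861556139; c=2·atan2(√a, √(1-a))=2.453267804; dist=6371·c=15629.769 ≈ 15629.8 km; running total=50566.2 km
Leg 4 bearing: y=sinΔλ·cosφ2=-0.20902097, x=cosφ1·sinφ2-sinφ1·cosφ2·cosΔλ=0.59987132; θ=atan2(y, x)=-19.2105° <0 so +360° → 340.7895° ≈ 340.8°

Leg 1: dist=8347.9 km, bearing=341.1°
Leg 2: dist=15336.8 km, bearing=207.7°
Leg 3: dist=11251.7 km, bearing=164.6°
Leg 4: dist=15629.8 km, bearing=340.8°
Total: 50566.2 km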